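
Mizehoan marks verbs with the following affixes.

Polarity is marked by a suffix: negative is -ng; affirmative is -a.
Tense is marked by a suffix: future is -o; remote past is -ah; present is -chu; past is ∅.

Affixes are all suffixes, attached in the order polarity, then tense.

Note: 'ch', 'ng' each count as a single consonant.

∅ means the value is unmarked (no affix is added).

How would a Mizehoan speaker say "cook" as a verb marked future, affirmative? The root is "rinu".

Attach polarity affirmative -a → rinua.
Attach tense future -o → rinuao.

rinuao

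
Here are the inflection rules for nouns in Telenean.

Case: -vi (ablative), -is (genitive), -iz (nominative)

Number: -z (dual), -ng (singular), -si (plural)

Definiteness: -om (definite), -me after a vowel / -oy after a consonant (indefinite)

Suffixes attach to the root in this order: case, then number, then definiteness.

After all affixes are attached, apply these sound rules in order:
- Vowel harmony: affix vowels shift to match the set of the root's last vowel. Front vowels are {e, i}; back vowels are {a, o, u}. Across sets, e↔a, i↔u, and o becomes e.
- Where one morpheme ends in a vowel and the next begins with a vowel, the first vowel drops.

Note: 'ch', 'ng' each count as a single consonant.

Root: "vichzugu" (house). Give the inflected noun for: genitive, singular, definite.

vichzugusngom

Attach case genitive -is → vichzuguis.
Attach number singular -ng → vichzuguisng.
Attach definiteness definite -om → vichzuguisngom.
Apply vowel harmony: vichzuguisngom → vichzuguusngom.
Apply vowel deletion: vichzuguusngom → vichzugusngom.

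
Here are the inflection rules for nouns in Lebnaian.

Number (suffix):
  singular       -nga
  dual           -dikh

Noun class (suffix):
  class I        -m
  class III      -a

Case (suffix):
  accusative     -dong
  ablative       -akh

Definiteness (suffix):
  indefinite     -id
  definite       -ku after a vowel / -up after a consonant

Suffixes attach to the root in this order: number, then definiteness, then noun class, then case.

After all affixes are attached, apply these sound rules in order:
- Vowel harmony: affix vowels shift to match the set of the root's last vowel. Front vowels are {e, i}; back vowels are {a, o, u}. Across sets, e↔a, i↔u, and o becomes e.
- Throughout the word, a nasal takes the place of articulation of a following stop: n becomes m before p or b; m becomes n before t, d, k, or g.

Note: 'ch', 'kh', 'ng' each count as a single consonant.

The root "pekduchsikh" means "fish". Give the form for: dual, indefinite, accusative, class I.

Attach number dual -dikh → pekduchsikhdikh.
Attach definiteness indefinite -id → pekduchsikhdikhid.
Attach noun class class I -m → pekduchsikhdikhidm.
Attach case accusative -dong → pekduchsikhdikhidmdong.
Apply vowel harmony: pekduchsikhdikhidmdong → pekduchsikhdikhidmdeng.
Apply nasal assimilation: pekduchsikhdikhidmdeng → pekduchsikhdikhidndeng.

pekduchsikhdikhidndeng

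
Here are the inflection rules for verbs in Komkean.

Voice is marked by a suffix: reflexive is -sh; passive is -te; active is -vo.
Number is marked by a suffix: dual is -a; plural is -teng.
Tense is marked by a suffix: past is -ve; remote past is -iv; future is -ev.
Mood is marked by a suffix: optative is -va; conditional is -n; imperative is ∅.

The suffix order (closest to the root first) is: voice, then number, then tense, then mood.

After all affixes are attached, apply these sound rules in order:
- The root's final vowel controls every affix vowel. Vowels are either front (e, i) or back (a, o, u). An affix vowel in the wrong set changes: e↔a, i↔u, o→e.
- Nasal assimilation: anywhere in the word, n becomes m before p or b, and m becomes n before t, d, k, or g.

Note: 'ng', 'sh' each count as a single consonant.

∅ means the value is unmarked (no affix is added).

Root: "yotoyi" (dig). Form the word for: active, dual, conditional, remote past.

Attach voice active -vo → yotoyivo.
Attach number dual -a → yotoyivoa.
Attach tense remote past -iv → yotoyivoaiv.
Attach mood conditional -n → yotoyivoaivn.
Apply vowel harmony: yotoyivoaivn → yotoyiveeivn.
Nasal assimilation: no change.

yotoyiveeivn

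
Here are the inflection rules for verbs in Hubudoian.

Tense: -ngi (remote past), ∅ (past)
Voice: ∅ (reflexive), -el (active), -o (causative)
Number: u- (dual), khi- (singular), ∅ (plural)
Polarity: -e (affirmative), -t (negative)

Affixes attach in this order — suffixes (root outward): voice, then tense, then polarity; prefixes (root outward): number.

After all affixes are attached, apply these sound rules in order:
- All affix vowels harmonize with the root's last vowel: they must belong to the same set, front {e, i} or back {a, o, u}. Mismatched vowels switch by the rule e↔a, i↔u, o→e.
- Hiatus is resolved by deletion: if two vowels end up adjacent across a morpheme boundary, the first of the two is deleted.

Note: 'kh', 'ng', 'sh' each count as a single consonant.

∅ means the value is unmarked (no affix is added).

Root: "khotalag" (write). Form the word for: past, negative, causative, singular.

Attach voice causative -o → khotalago.
tense = past: zero marking, form stays khotalago.
Attach number singular khi- → khikhotalago.
Attach polarity negative -t → khikhotalagot.
Apply vowel harmony: khikhotalagot → khukhotalagot.
Vowel deletion: no change.

khukhotalagot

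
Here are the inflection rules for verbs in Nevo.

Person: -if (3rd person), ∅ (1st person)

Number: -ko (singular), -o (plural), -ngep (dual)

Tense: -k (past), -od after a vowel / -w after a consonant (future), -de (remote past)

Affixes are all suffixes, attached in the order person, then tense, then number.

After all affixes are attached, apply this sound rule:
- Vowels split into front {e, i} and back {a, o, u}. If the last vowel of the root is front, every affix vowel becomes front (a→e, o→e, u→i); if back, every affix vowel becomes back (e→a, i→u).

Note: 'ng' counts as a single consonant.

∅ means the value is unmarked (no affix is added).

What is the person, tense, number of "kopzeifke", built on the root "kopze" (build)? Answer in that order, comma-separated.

Segment: kopze-if-k-o.
person: -if → 3rd person.
tense: -k → past.
number: -o → plural.

3rd person, past, plural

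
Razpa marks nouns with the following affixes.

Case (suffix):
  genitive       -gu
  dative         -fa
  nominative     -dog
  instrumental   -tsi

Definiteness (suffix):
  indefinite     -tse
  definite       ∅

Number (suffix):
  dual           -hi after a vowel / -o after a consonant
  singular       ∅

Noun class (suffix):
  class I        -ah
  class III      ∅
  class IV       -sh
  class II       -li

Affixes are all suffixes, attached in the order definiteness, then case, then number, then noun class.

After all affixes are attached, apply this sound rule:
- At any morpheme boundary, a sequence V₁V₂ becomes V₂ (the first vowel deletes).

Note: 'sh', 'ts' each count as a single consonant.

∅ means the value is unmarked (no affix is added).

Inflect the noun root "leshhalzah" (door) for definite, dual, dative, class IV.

leshhalzahfahish

definiteness = definite: zero marking, form stays leshhalzah.
Attach case dative -fa → leshhalzahfa.
Attach number dual -hi (after vowel 'a') → leshhalzahfahi.
Attach noun class class IV -sh → leshhalzahfahish.
Vowel deletion: no change.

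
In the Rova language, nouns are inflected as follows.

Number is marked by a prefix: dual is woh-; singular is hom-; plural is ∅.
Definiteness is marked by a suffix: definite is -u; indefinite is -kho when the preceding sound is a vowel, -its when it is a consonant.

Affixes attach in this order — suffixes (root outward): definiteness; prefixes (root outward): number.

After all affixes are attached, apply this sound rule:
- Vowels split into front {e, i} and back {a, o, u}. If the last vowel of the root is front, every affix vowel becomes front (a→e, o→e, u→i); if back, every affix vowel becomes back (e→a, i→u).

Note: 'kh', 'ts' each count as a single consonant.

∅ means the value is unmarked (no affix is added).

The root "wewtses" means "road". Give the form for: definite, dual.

wehwewtsesi

Attach number dual woh- → wohwewtses.
Attach definiteness definite -u → wohwewtsesu.
Apply vowel harmony: wohwewtsesu → wehwewtsesi.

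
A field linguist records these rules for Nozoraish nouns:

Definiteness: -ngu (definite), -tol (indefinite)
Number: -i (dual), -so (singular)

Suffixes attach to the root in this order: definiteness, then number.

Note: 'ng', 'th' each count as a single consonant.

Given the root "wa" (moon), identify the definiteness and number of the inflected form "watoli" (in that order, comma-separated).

Segment: wa-tol-i.
definiteness: -tol → indefinite.
number: -i → dual.

indefinite, dual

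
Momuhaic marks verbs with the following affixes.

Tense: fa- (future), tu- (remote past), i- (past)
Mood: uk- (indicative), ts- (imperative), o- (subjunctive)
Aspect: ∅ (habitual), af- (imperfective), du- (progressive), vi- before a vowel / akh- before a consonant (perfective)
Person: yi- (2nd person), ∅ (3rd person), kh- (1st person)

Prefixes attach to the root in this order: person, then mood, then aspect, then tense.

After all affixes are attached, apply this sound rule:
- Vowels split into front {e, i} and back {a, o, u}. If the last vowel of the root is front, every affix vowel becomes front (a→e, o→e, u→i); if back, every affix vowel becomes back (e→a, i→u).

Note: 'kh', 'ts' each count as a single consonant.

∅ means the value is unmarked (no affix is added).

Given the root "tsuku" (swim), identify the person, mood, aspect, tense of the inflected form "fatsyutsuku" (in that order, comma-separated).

2nd person, imperative, habitual, future

Segment: fa-ts-yi-tsuku.
person: yi- → 2nd person.
mood: ts- → imperative.
aspect: ∅ → habitual.
tense: fa- → future.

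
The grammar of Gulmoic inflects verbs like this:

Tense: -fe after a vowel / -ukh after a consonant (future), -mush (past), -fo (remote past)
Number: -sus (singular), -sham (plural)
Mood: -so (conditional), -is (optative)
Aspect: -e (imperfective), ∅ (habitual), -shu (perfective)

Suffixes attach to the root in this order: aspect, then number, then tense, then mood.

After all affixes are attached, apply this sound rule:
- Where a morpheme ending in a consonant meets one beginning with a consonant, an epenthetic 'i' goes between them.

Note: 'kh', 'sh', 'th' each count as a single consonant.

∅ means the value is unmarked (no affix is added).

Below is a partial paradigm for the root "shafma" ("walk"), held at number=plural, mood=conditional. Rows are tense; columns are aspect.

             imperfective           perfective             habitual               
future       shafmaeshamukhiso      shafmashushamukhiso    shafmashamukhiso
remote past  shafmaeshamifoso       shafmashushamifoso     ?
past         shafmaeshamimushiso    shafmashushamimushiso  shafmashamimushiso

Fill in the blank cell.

shafmashamifoso

aspect = habitual: zero marking, form stays shafma.
Attach number plural -sham → shafmasham.
Attach tense remote past -fo → shafmashamfo.
Attach mood conditional -so → shafmashamfoso.
Apply epenthesis: shafmashamfoso → shafmashamifoso.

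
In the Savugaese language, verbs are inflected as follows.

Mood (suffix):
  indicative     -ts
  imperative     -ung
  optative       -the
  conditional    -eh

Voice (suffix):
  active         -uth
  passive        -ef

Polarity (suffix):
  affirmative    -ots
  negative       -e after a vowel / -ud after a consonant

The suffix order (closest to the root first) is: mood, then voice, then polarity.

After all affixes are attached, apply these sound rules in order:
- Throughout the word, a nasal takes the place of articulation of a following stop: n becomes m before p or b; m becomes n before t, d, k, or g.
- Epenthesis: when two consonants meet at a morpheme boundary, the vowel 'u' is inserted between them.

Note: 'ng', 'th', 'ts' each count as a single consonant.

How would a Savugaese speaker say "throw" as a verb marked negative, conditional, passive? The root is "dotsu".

Attach mood conditional -eh → dotsueh.
Attach voice passive -ef → dotsuehef.
Attach polarity negative -ud (after consonant 'f') → dotsuehefud.
Nasal assimilation: no change.
Epenthesis: no change.

dotsuehefud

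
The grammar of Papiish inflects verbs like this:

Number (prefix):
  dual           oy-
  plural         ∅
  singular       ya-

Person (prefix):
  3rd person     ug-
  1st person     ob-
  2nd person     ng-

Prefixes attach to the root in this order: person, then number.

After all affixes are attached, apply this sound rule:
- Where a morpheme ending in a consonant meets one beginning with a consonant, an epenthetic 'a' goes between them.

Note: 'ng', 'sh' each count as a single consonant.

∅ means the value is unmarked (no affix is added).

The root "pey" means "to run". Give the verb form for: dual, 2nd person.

oyangapey

Attach person 2nd person ng- → ngpey.
Attach number dual oy- → oyngpey.
Apply epenthesis: oyngpey → oyangapey.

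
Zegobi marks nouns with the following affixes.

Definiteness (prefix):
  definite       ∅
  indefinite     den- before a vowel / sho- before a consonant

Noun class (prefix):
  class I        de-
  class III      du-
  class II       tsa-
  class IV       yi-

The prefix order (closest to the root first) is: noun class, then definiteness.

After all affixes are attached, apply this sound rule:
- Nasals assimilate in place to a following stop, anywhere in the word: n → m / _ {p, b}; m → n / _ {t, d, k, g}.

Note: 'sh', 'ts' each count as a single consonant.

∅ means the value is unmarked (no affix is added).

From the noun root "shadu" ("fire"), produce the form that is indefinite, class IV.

shoyishadu

Attach noun class class IV yi- → yishadu.
Attach definiteness indefinite sho- (before consonant 'y') → shoyishadu.
Nasal assimilation: no change.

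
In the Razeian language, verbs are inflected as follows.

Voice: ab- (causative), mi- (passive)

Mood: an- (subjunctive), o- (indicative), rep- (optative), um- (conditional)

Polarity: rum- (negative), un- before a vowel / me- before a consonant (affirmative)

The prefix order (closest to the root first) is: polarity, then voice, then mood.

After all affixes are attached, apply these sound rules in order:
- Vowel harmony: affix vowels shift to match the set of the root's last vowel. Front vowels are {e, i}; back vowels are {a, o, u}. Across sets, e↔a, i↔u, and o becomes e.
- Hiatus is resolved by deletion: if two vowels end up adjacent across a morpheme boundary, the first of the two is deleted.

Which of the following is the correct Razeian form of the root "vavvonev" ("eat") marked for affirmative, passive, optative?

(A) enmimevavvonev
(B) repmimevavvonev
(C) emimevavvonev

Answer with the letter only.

Attach polarity affirmative me- (before consonant 'v') → mevavvonev.
Attach voice passive mi- → mimevavvonev.
Attach mood optative rep- → repmimevavvonev.
Vowel harmony: no change.
Vowel deletion: no change.
So the correct form is repmimevavvonev, option (B).
(C) emimevavvonev is wrong: it uses indicative instead of optative for mood.
(A) enmimevavvonev is wrong: it uses subjunctive instead of optative for mood.

B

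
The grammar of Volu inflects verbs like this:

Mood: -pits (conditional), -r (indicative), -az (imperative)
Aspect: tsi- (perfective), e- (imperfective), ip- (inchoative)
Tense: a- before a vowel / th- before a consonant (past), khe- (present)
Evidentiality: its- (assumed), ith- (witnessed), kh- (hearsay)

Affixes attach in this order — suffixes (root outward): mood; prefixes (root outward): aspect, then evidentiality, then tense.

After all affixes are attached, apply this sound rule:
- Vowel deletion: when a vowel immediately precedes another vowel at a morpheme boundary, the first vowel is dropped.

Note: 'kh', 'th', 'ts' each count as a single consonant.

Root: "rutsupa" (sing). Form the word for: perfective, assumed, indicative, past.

Attach mood indicative -r → rutsupar.
Attach aspect perfective tsi- → tsirutsupar.
Attach evidentiality assumed its- → itstsirutsupar.
Attach tense past a- (before vowel 'i') → aitstsirutsupar.
Apply vowel deletion: aitstsirutsupar → itstsirutsupar.

itstsirutsupar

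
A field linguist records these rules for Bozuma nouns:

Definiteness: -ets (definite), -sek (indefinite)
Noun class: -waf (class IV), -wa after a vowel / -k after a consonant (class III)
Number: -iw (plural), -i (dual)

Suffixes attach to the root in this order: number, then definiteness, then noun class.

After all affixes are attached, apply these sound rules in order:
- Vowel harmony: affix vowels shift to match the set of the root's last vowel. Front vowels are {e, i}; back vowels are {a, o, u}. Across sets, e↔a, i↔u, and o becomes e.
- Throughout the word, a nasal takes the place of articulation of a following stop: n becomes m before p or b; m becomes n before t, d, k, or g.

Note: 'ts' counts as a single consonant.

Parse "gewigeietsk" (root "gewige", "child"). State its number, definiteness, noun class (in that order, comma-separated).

Segment: gewige-i-ets-k.
number: -i → dual.
definiteness: -ets → definite.
noun class: -wa/k → class III.

dual, definite, class III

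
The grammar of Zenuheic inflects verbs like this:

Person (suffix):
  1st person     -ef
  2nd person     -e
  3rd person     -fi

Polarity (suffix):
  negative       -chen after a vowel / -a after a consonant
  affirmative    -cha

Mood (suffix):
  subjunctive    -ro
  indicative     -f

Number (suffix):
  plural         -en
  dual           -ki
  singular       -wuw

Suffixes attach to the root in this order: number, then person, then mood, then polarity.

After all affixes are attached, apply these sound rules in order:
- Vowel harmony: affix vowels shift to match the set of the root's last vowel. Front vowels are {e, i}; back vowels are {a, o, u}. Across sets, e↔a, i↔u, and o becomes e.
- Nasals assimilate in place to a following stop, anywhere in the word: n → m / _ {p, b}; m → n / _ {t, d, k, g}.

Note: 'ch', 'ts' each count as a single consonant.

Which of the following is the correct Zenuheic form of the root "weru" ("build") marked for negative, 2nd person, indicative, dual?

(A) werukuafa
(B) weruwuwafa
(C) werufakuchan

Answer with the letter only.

A

Attach number dual -ki → weruki.
Attach person 2nd person -e → werukie.
Attach mood indicative -f → werukief.
Attach polarity negative -a (after consonant 'f') → werukiefa.
Apply vowel harmony: werukiefa → werukuafa.
Nasal assimilation: no change.
So the correct form is werukuafa, option (A).
(B) weruwuwafa is wrong: it uses singular instead of dual for number.
(C) werufakuchan is wrong: it has the affixes in the wrong order.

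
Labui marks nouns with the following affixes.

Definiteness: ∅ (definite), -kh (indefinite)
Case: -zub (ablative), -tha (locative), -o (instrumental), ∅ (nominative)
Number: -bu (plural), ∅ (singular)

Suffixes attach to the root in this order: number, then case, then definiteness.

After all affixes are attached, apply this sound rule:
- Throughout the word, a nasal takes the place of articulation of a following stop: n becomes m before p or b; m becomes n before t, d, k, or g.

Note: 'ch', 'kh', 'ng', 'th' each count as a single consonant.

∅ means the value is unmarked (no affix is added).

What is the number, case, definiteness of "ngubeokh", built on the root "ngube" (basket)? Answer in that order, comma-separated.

Segment: ngube-o-kh.
number: ∅ → singular.
case: -o → instrumental.
definiteness: -kh → indefinite.

singular, instrumental, indefinite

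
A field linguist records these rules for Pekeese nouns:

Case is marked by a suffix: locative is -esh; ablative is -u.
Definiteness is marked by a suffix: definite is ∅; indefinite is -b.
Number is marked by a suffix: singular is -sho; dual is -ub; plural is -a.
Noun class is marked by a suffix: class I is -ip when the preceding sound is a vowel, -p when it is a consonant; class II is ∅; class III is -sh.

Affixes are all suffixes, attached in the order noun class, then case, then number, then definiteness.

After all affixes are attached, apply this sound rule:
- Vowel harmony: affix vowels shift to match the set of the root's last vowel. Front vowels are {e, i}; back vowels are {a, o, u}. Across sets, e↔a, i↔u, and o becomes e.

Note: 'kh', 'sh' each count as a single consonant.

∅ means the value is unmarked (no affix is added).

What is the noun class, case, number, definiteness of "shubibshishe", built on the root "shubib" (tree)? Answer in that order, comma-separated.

class III, ablative, singular, definite

Segment: shubib-sh-u-sho.
noun class: -sh → class III.
case: -u → ablative.
number: -sho → singular.
definiteness: ∅ → definite.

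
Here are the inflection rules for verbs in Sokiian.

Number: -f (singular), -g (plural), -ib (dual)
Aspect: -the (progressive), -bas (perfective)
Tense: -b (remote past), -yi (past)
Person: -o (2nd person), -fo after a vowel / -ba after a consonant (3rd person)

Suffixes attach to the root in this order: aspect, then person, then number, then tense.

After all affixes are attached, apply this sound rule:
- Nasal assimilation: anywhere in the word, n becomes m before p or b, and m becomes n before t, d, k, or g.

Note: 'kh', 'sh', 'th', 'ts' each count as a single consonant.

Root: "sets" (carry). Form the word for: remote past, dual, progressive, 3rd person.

Attach aspect progressive -the → setsthe.
Attach person 3rd person -fo (after vowel 'e') → setsthefo.
Attach number dual -ib → setsthefoib.
Attach tense remote past -b → setsthefoibb.
Nasal assimilation: no change.

setsthefoibb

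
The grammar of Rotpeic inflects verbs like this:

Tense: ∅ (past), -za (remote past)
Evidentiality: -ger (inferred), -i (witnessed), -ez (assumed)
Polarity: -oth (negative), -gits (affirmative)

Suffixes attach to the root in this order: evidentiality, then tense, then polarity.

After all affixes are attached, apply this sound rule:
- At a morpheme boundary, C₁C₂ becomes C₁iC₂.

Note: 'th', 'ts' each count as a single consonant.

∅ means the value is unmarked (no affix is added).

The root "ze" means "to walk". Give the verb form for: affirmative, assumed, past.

Attach evidentiality assumed -ez → zeez.
tense = past: zero marking, form stays zeez.
Attach polarity affirmative -gits → zeezgits.
Apply epenthesis: zeezgits → zeezigits.

zeezigits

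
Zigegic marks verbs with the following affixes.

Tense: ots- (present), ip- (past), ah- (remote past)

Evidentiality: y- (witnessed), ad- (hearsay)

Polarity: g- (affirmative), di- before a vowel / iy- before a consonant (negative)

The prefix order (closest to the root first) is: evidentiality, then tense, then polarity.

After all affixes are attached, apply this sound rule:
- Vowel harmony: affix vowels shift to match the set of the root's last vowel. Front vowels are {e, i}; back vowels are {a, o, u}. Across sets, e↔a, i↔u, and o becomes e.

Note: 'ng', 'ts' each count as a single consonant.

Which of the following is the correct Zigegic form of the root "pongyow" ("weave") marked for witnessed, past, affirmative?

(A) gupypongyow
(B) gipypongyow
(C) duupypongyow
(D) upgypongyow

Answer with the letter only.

A

Attach evidentiality witnessed y- → ypongyow.
Attach tense past ip- → ipypongyow.
Attach polarity affirmative g- → gipypongyow.
Apply vowel harmony: gipypongyow → gupypongyow.
So the correct form is gupypongyow, option (A).
(B) gipypongyow is wrong: it fails to apply the sound rule(s).
(C) duupypongyow is wrong: it uses negative instead of affirmative for polarity.
(D) upgypongyow is wrong: it has the affixes in the wrong order.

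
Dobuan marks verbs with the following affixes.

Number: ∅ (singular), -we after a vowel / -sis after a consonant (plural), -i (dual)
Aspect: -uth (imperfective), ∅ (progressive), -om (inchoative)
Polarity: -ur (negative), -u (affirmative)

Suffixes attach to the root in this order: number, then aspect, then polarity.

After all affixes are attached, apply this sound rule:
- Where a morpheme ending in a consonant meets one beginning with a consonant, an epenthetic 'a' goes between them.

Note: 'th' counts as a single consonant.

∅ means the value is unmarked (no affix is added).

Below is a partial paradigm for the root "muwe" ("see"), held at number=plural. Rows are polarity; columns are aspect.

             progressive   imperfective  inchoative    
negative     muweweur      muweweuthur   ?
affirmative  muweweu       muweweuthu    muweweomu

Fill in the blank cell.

Attach number plural -we (after vowel 'e') → muwewe.
Attach aspect inchoative -om → muweweom.
Attach polarity negative -ur → muweweomur.
Epenthesis: no change.

muweweomur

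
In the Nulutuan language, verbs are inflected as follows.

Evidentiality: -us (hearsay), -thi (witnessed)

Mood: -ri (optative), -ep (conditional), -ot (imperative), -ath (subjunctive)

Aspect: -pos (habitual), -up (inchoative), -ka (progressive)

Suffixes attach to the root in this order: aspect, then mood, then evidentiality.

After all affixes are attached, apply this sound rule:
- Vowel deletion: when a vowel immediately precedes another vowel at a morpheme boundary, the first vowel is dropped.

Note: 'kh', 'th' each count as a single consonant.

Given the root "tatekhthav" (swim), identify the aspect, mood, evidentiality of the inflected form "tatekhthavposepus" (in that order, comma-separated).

Segment: tatekhthav-pos-ep-us.
aspect: -pos → habitual.
mood: -ep → conditional.
evidentiality: -us → hearsay.

habitual, conditional, hearsay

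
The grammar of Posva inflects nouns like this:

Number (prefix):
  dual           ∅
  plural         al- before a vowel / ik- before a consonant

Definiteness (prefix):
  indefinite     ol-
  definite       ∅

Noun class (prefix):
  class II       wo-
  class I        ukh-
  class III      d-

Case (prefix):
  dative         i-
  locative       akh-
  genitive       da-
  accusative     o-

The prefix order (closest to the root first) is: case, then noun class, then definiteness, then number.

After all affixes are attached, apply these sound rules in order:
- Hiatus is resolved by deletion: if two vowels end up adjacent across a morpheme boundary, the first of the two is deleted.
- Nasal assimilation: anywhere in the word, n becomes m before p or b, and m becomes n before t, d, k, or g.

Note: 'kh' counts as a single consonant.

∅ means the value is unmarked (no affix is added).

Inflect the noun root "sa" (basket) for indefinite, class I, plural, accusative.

Attach case accusative o- → osa.
Attach noun class class I ukh- → ukhosa.
Attach definiteness indefinite ol- → olukhosa.
Attach number plural al- (before vowel 'o') → alolukhosa.
Vowel deletion: no change.
Nasal assimilation: no change.

alolukhosa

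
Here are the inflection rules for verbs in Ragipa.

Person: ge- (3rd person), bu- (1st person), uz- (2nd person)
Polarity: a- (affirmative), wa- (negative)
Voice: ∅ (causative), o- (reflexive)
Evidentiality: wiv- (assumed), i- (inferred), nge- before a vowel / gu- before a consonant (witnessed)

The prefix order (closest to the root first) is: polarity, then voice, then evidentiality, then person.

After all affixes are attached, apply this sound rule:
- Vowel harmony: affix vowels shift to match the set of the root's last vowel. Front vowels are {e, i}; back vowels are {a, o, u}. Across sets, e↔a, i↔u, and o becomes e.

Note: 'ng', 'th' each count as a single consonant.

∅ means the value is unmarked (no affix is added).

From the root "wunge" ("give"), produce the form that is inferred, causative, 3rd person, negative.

geiwewunge

Attach polarity negative wa- → wawunge.
voice = causative: zero marking, form stays wawunge.
Attach evidentiality inferred i- → iwawunge.
Attach person 3rd person ge- → geiwawunge.
Apply vowel harmony: geiwawunge → geiwewunge.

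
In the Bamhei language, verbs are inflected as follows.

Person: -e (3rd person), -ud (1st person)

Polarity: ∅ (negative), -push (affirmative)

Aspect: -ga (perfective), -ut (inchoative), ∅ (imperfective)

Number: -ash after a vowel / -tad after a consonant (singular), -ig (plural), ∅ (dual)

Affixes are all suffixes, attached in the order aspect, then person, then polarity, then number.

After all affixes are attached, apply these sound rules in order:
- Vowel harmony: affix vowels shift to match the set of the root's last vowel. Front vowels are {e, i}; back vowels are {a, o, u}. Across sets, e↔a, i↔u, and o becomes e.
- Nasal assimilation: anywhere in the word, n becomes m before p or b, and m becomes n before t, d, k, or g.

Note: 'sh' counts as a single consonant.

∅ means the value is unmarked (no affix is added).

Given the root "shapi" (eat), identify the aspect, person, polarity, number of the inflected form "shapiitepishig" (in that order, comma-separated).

Segment: shapi-ut-e-push-ig.
aspect: -ut → inchoative.
person: -e → 3rd person.
polarity: -push → affirmative.
number: -ig → plural.

inchoative, 3rd person, affirmative, plural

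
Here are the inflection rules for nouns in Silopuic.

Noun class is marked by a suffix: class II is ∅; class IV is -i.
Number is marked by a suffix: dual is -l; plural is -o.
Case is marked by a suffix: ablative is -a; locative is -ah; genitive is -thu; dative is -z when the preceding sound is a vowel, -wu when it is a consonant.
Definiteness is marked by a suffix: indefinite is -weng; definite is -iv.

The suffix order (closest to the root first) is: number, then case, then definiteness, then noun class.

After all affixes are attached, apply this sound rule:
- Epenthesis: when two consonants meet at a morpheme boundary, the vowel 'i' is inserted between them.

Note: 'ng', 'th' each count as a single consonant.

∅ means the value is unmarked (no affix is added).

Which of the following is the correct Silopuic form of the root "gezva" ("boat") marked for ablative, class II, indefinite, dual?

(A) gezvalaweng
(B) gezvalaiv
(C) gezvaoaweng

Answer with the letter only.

A

Attach number dual -l → gezval.
Attach case ablative -a → gezvala.
Attach definiteness indefinite -weng → gezvalaweng.
noun class = class II: zero marking, form stays gezvalaweng.
Epenthesis: no change.
So the correct form is gezvalaweng, option (A).
(C) gezvaoaweng is wrong: it uses plural instead of dual for number.
(B) gezvalaiv is wrong: it uses definite instead of indefinite for definiteness.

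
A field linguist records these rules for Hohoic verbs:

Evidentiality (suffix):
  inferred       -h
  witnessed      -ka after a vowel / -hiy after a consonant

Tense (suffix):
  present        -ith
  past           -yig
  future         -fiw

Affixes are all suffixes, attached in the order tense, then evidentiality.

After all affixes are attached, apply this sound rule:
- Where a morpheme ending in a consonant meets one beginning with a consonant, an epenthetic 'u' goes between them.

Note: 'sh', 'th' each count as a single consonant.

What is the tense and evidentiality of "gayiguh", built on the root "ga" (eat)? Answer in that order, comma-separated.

past, inferred

Segment: ga-yig-h.
tense: -yig → past.
evidentiality: -h → inferred.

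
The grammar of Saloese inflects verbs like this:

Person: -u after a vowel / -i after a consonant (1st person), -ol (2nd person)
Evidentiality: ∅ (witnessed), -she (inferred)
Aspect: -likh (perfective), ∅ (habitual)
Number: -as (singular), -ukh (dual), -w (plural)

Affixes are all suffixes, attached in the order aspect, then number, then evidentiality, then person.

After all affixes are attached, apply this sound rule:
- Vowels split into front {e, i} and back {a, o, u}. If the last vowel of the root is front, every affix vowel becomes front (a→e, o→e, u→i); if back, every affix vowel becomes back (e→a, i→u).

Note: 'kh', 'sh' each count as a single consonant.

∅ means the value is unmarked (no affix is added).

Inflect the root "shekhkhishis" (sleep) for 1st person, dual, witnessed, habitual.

aspect = habitual: zero marking, form stays shekhkhishis.
Attach number dual -ukh → shekhkhishisukh.
evidentiality = witnessed: zero marking, form stays shekhkhishisukh.
Attach person 1st person -i (after consonant 'kh') → shekhkhishisukhi.
Apply vowel harmony: shekhkhishisukhi → shekhkhishisikhi.

shekhkhishisikhi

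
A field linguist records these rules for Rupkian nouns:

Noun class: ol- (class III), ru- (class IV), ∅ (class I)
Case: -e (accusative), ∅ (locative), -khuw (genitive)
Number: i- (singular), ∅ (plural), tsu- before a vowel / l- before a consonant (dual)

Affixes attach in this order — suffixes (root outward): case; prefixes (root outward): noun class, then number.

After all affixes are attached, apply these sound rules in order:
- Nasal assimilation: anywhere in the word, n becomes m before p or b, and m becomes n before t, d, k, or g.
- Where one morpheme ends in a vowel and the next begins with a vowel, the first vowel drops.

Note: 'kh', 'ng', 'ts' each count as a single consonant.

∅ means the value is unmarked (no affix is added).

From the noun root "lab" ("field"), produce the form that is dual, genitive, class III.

tsollabkhuw

Attach noun class class III ol- → ollab.
Attach number dual tsu- (before vowel 'o') → tsuollab.
Attach case genitive -khuw → tsuollabkhuw.
Nasal assimilation: no change.
Apply vowel deletion: tsuollabkhuw → tsollabkhuw.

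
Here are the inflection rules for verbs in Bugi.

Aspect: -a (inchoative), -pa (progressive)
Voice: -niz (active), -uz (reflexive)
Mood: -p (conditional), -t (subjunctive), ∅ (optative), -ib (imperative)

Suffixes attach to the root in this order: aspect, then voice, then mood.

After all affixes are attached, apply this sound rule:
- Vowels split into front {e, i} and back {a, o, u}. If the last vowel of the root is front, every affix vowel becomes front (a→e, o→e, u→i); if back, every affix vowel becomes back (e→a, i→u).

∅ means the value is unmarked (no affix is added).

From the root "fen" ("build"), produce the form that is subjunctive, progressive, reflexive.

fenpeizt

Attach aspect progressive -pa → fenpa.
Attach voice reflexive -uz → fenpauz.
Attach mood subjunctive -t → fenpauzt.
Apply vowel harmony: fenpauzt → fenpeizt.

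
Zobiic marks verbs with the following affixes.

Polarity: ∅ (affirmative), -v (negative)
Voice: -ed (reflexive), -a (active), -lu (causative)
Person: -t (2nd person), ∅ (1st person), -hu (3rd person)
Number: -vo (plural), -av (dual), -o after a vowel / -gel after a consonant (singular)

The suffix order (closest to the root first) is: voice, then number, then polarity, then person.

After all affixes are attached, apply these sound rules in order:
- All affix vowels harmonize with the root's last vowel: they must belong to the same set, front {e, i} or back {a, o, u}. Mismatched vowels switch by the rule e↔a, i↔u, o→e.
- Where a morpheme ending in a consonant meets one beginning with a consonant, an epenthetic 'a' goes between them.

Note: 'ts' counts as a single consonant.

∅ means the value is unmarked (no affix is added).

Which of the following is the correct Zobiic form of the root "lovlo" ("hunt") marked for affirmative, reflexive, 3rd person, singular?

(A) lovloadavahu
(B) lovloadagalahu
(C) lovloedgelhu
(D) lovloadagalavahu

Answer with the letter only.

B

Attach voice reflexive -ed → lovloed.
Attach number singular -gel (after consonant 'd') → lovloedgel.
polarity = affirmative: zero marking, form stays lovloedgel.
Attach person 3rd person -hu → lovloedgelhu.
Apply vowel harmony: lovloedgelhu → lovloadgalhu.
Apply epenthesis: lovloadgalhu → lovloadagalahu.
So the correct form is lovloadagalahu, option (B).
(A) lovloadavahu is wrong: it uses dual instead of singular for number.
(C) lovloedgelhu is wrong: it fails to apply the sound rule(s).
(D) lovloadagalavahu is wrong: it uses negative instead of affirmative for polarity.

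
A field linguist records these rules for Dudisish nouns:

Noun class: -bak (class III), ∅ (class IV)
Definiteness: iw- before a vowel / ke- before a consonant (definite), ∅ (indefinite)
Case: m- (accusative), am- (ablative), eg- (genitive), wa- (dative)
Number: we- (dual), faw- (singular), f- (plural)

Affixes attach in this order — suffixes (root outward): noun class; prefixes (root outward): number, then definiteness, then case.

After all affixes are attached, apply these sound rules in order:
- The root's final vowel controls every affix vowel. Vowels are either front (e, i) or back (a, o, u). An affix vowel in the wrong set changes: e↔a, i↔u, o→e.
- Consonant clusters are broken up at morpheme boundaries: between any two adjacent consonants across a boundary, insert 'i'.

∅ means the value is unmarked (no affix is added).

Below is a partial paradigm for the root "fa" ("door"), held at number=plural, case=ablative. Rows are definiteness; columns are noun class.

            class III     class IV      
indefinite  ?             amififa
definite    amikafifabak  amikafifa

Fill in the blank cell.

Attach number plural f- → ffa.
definiteness = indefinite: zero marking, form stays ffa.
Attach noun class class III -bak → ffabak.
Attach case ablative am- → amffabak.
Vowel harmony: no change.
Apply epenthesis: amffabak → amififabak.

amififabak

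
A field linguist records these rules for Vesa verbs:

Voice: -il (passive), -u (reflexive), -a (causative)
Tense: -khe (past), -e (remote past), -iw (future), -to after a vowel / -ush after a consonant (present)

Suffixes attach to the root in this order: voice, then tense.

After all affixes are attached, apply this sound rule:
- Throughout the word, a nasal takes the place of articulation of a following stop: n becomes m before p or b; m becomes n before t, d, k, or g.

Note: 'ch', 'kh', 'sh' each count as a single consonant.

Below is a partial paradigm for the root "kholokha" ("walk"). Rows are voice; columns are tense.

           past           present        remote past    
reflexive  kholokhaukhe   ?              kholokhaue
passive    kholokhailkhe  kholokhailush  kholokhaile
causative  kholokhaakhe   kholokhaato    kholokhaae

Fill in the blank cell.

Attach voice reflexive -u → kholokhau.
Attach tense present -to (after vowel 'u') → kholokhauto.
Nasal assimilation: no change.

kholokhauto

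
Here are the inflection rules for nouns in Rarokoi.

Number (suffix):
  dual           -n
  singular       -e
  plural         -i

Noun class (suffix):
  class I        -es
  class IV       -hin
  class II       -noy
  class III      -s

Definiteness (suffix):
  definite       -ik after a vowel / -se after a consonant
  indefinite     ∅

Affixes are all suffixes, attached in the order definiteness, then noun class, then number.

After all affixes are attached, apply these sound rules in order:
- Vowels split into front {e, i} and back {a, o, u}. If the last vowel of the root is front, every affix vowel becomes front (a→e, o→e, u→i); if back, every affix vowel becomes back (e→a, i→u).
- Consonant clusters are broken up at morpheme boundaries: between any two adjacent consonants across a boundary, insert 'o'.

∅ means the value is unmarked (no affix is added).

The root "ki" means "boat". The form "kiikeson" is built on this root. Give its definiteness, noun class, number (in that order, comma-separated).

Segment: ki-ik-es-n.
definiteness: -ik/se → definite.
noun class: -es → class I.
number: -n → dual.

definite, class I, dual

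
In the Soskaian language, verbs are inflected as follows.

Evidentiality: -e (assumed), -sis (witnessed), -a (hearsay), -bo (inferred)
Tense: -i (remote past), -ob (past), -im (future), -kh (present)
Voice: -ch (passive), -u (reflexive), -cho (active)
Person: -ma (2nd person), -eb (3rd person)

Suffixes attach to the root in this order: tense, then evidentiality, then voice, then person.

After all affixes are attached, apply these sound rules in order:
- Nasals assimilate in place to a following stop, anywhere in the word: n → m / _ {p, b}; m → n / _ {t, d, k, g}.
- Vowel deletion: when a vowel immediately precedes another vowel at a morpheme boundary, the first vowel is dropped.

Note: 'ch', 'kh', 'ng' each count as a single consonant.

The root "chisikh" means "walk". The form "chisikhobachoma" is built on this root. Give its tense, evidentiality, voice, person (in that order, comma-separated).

Segment: chisikh-ob-a-cho-ma.
tense: -ob → past.
evidentiality: -a → hearsay.
voice: -cho → active.
person: -ma → 2nd person.

past, hearsay, active, 2nd person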